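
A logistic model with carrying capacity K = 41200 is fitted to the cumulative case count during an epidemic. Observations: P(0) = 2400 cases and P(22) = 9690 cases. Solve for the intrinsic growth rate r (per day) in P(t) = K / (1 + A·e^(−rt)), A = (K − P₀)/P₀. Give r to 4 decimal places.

A = (41200 − 2400)/2400 = 16.16667
9690 = 41200/(1 + 16.16667·e^(−r·22)) → e^(−22r) = (4.25181 − 1)/16.16667 = 0.201143
r = −ln(0.201143)/22 = 1.60374/22

r ≈ 0.0729 per day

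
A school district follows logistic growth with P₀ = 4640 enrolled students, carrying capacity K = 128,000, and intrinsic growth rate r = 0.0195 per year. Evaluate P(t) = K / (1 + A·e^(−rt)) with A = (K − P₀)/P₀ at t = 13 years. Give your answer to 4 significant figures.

≈ 5,917 enrolled students

A = (128000 − 4640)/4640 = 26.58621
P(13) = 128000 / (1 + 26.58621·e^(−0.0195·13)) = 128000 / (1 + 26.58621·0.77608)
= 128000 / 21.63302 ≈ 5916.88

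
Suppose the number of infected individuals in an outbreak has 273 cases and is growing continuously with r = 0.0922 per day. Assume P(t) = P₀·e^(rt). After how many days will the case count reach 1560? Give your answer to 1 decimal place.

t ≈ 18.9 days

1560 = 273 · e^(0.0922·t)
t = ln(1560/273) / 0.0922 = ln(5.71429) / 0.0922 = 1.74297 / 0.0922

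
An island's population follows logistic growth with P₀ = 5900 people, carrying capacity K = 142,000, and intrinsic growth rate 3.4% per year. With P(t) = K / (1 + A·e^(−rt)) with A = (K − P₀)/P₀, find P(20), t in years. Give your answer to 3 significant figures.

A = (142000 − 5900)/5900 = 23.0678
P(20) = 142000 / (1 + 23.0678·e^(−0.034·20)) = 142000 / (1 + 23.0678·0.506617)
= 142000 / 12.68654 ≈ 11192.97

≈ 11,200 people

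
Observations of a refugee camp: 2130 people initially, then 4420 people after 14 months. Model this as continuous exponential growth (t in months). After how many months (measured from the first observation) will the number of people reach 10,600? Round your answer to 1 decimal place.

r = ln(4420/2130) / 14 ≈ 0.052144 per month
t = ln(10600/2130) / r = 1.60473 / 0.052144 ≈ 30.775

t ≈ 30.8 months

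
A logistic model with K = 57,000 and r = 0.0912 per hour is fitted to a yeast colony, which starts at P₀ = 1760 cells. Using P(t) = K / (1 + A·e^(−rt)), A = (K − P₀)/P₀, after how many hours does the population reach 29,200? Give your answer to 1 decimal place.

A = (57000 − 1760)/1760 = 31.38636
29200 = 57000/(1 + 31.38636·e^(−0.0912t)) → 1 + 31.38636·e^(−0.0912t) = 1.95205
e^(−0.0912t) = 0.030333 → t = ln(32.96697)/0.0912 = 3.49551/0.0912

t ≈ 38.3 hours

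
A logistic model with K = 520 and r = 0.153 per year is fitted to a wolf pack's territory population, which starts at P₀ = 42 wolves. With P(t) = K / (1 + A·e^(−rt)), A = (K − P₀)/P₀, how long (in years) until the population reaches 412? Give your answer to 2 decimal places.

A = (520 − 42)/42 = 11.38095
412 = 520/(1 + 11.38095·e^(−0.153t)) → 1 + 11.38095·e^(−0.153t) = 1.26214
e^(−0.153t) = 0.023033 → t = ln(43.41623)/0.153 = 3.77083/0.153

t ≈ 24.65 years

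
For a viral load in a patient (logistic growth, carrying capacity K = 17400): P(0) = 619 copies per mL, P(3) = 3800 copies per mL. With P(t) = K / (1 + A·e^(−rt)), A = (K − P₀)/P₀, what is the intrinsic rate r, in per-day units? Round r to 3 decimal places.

r ≈ 0.675 per day

A = (17400 − 619)/619 = 27.10985
3800 = 17400/(1 + 27.10985·e^(−r·3)) → e^(−3r) = (4.57895 − 1)/27.10985 = 0.132016
r = −ln(0.132016)/3 = 2.02483/3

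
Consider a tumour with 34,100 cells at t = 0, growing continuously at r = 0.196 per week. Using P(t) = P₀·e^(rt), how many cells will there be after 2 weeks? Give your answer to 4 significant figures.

≈ 50,470 cells

P(2) = 34100 · e^(0.196·2) = 34100 · e^(0.392)
= 34100 · 1.47994 ≈ 50465.88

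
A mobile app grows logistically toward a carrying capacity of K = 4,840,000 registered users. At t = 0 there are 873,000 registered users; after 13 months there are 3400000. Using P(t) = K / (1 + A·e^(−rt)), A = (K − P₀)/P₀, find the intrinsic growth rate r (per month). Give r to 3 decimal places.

r ≈ 0.183 per month

A = (4840000 − 873000)/873000 = 4.5441
3400000 = 4840000/(1 + 4.5441·e^(−r·13)) → e^(−13r) = (1.42353 − 1)/4.5441 = 0.093204
r = −ln(0.093204)/13 = 2.37296/13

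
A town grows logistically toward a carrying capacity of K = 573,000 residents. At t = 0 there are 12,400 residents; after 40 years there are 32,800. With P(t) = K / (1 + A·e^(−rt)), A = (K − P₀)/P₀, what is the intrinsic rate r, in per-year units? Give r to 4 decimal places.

A = (573000 − 12400)/12400 = 45.20968
32800 = 573000/(1 + 45.20968·e^(−r·40)) → e^(−40r) = (17.46951 − 1)/45.20968 = 0.364292
r = −ln(0.364292)/40 = 1.0098/40

r ≈ 0.0252 per year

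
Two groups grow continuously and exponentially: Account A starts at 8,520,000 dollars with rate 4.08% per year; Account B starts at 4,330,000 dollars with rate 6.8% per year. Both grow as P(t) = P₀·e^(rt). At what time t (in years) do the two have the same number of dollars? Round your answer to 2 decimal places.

t ≈ 24.88 years

8520000·e^(0.0408t) = 4330000·e^(0.068t)
8520000/4330000 = e^((0.068 − 0.0408)t) → ln(1.96767) = 0.0272·t
t = 0.67685 / 0.0272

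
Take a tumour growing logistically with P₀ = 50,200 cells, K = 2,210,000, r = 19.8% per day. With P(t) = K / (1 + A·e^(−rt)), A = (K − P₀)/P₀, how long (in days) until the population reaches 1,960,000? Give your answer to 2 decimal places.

A = (2210000 − 50200)/50200 = 43.0239
1960000 = 2210000/(1 + 43.0239·e^(−0.198t)) → 1 + 43.0239·e^(−0.198t) = 1.12755
e^(−0.198t) = 0.002965 → t = ln(337.30741)/0.198 = 5.82099/0.198

t ≈ 29.40 days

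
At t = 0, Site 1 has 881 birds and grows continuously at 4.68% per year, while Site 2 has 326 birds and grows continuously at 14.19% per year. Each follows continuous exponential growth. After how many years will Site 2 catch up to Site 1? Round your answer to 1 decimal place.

881·e^(0.0468t) = 326·e^(0.1419t)
881/326 = e^((0.1419 − 0.0468)t) → ln(2.70245) = 0.0951·t
t = 0.99416 / 0.0951

t ≈ 10.5 years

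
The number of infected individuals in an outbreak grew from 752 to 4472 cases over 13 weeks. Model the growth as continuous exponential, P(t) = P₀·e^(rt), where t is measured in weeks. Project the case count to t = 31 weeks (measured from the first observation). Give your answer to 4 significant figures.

≈ 52,790 cases

r = ln(4472/752) / 13 ≈ 0.137143 per week
P(31) = 752 · e^(0.137143·31) = 752 · 70.20522 ≈ 52794.33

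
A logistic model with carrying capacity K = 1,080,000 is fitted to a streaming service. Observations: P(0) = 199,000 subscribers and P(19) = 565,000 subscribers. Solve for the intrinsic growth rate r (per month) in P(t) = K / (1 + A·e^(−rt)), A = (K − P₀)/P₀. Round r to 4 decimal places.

r ≈ 0.0832 per month

A = (1080000 − 199000)/199000 = 4.42714
565000 = 1080000/(1 + 4.42714·e^(−r·19)) → e^(−19r) = (1.9115 − 1)/4.42714 = 0.20589
r = −ln(0.20589)/19 = 1.58041/19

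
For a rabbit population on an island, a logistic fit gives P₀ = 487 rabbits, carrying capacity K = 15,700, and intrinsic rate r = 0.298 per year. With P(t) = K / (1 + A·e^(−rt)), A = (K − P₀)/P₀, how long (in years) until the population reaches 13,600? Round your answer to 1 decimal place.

t ≈ 17.8 years

A = (15700 − 487)/487 = 31.23819
13600 = 15700/(1 + 31.23819·e^(−0.298t)) → 1 + 31.23819·e^(−0.298t) = 1.15441
e^(−0.298t) = 0.004943 → t = ln(202.30449)/0.298 = 5.30977/0.298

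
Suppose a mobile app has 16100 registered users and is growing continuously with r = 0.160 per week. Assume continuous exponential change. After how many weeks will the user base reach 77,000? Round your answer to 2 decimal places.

77000 = 16100 · e^(0.16·t)
t = ln(77000/16100) / 0.16 = ln(4.78261) / 0.16 = 1.56499 / 0.16

t ≈ 9.78 weeks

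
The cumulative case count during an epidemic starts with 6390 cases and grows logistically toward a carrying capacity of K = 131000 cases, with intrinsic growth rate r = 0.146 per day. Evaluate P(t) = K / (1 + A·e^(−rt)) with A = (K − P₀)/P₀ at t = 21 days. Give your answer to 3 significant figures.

≈ 68,600 cases

A = (131000 − 6390)/6390 = 19.50078
P(21) = 131000 / (1 + 19.50078·e^(−0.146·21)) = 131000 / (1 + 19.50078·0.046607)
= 131000 / 1.90888 ≈ 68626.73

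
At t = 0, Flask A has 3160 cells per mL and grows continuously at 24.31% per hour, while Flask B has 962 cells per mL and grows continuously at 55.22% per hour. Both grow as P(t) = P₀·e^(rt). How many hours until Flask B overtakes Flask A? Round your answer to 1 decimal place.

3160·e^(0.2431t) = 962·e^(0.5522t)
3160/962 = e^((0.5522 − 0.2431)t) → ln(3.28482) = 0.3091·t
t = 1.18931 / 0.3091

t ≈ 3.8 hours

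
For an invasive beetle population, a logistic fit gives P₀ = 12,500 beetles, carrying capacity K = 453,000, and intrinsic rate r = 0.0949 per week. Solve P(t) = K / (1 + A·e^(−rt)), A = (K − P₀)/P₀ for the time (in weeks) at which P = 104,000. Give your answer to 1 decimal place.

t ≈ 24.8 weeks

A = (453000 − 12500)/12500 = 35.24
104000 = 453000/(1 + 35.24·e^(−0.0949t)) → 1 + 35.24·e^(−0.0949t) = 4.35577
e^(−0.0949t) = 0.095226 → t = ln(10.50132)/0.0949 = 2.3515/0.0949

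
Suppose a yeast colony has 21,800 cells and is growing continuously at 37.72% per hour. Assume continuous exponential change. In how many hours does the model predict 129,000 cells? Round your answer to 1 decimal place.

129000 = 21800 · e^(0.3772·t)
t = ln(129000/21800) / 0.3772 = ln(5.91743) / 0.3772 = 1.7779 / 0.3772

t ≈ 4.7 hours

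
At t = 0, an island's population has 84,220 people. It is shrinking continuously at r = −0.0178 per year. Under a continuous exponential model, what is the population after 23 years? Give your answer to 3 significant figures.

≈ 55,900 people

P(23) = 84220 · e^(-0.0178·23) = 84220 · e^(-0.4094)
= 84220 · 0.66405 ≈ 55926.17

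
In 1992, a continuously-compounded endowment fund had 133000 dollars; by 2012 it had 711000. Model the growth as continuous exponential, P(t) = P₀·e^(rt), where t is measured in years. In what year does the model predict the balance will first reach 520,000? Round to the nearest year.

year 2008

r = ln(711000/133000) / 20 = 1.67632/20 ≈ 0.083816 per year
t = ln(520000/133000) / r = 1.36348/0.083816 ≈ 16.27 years after 1992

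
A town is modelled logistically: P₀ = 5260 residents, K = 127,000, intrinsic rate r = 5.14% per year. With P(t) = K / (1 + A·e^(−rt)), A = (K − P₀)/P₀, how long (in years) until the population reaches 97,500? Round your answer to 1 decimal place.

t ≈ 84.4 years

A = (127000 − 5260)/5260 = 23.14449
97500 = 127000/(1 + 23.14449·e^(−0.0514t)) → 1 + 23.14449·e^(−0.0514t) = 1.30256
e^(−0.0514t) = 0.013073 → t = ln(76.49449)/0.0514 = 4.33722/0.0514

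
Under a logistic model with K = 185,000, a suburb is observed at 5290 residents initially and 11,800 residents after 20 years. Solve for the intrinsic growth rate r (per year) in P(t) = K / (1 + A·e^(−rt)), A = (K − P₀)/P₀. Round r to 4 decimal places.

A = (185000 − 5290)/5290 = 33.97164
11800 = 185000/(1 + 33.97164·e^(−r·20)) → e^(−20r) = (15.67797 − 1)/33.97164 = 0.432065
r = −ln(0.432065)/20 = 0.83918/20

r ≈ 0.0420 per year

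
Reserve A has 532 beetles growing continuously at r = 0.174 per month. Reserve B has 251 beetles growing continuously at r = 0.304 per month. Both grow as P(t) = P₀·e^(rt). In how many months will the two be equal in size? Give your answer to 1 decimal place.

t ≈ 5.8 months

532·e^(0.174t) = 251·e^(0.304t)
532/251 = e^((0.304 − 0.174)t) → ln(2.11952) = 0.13·t
t = 0.75119 / 0.13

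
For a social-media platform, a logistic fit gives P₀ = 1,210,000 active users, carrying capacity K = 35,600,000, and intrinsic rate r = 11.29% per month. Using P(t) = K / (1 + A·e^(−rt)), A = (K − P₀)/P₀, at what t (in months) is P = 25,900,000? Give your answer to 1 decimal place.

A = (35600000 − 1210000)/1210000 = 28.42149
25900000 = 35600000/(1 + 28.42149·e^(−0.1129t)) → 1 + 28.42149·e^(−0.1129t) = 1.37452
e^(−0.1129t) = 0.013177 → t = ln(75.8883)/0.1129 = 4.32926/0.1129

t ≈ 38.3 months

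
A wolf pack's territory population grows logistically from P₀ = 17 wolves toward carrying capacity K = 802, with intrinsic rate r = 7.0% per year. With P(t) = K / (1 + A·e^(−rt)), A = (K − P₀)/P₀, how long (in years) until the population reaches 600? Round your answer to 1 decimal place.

t ≈ 70.3 years

A = (802 − 17)/17 = 46.17647
600 = 802/(1 + 46.17647·e^(−0.07t)) → 1 + 46.17647·e^(−0.07t) = 1.33667
e^(−0.07t) = 0.007291 → t = ln(137.15783)/0.07 = 4.92113/0.07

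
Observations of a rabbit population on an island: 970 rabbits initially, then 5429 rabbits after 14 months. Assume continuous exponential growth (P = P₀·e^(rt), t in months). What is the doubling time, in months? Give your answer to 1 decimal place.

r = ln(5429/970) / 14 = ln(5.59691) / 14 ≈ 0.123015 per month
doubling time = ln 2 / |r| = 0.69315 / 0.123015

doubling time ≈ 5.6 months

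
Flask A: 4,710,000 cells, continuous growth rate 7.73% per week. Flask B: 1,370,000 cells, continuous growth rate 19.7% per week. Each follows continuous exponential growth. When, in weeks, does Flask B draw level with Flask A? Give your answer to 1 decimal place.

4710000·e^(0.0773t) = 1370000·e^(0.197t)
4710000/1370000 = e^((0.197 − 0.0773)t) → ln(3.43796) = 0.1197·t
t = 1.23488 / 0.1197

t ≈ 10.3 weeks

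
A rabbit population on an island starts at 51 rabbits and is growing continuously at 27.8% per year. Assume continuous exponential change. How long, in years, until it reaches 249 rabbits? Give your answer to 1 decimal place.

t ≈ 5.7 years

249 = 51 · e^(0.278·t)
t = ln(249/51) / 0.278 = ln(4.88235) / 0.278 = 1.58563 / 0.278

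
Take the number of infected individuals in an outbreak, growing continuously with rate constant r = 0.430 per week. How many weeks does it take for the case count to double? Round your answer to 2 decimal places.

doubling time = ln(2) / |r| = 0.69315 / 0.43

doubling time ≈ 1.61 weeks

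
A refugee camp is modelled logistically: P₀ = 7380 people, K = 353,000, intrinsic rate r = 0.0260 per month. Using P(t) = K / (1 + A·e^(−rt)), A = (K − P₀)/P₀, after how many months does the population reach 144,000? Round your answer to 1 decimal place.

A = (353000 − 7380)/7380 = 46.83198
144000 = 353000/(1 + 46.83198·e^(−0.026t)) → 1 + 46.83198·e^(−0.026t) = 2.45139
e^(−0.026t) = 0.030991 → t = ln(32.26701)/0.026 = 3.47405/0.026

t ≈ 133.6 months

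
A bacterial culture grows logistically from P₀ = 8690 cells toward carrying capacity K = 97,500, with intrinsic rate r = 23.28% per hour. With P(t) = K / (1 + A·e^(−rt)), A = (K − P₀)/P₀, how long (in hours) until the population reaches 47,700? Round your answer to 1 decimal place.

A = (97500 − 8690)/8690 = 10.21979
47700 = 97500/(1 + 10.21979·e^(−0.2328t)) → 1 + 10.21979·e^(−0.2328t) = 2.04403
e^(−0.2328t) = 0.102157 → t = ln(9.78884)/0.2328 = 2.28124/0.2328

t ≈ 9.8 hours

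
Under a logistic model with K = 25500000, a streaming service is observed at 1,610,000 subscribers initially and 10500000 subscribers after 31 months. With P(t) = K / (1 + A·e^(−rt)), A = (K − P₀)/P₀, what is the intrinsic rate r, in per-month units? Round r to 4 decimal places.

A = (25500000 − 1610000)/1610000 = 14.83851
10500000 = 25500000/(1 + 14.83851·e^(−r·31)) → e^(−31r) = (2.42857 − 1)/14.83851 = 0.096275
r = −ln(0.096275)/31 = 2.34055/31

r ≈ 0.0755 per month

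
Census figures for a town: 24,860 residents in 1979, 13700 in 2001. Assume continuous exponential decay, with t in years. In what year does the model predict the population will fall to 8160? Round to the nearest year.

year 2020

r = ln(13700/24860) / 22 = -0.59586/22 ≈ -0.027085 per year
t = ln(8160/24860) / r = -1.11402/-0.027085 ≈ 41.13 years after 1979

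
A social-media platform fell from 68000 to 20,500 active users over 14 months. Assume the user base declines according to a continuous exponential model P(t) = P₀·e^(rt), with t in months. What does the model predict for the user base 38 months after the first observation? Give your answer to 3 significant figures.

r = ln(20500/68000) / 14 ≈ -0.085649 per month
P(38) = 68000 · e^(-0.085649·38) = 68000 · 0.03859 ≈ 2624.41

≈ 2,620 active users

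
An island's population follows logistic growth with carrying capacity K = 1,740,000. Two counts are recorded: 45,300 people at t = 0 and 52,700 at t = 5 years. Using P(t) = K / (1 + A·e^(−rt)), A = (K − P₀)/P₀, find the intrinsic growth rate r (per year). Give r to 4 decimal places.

A = (1740000 − 45300)/45300 = 37.4106
52700 = 1740000/(1 + 37.4106·e^(−r·5)) → e^(−5r) = (33.01708 − 1)/37.4106 = 0.855829
r = −ln(0.855829)/5 = 0.15568/5

r ≈ 0.0311 per year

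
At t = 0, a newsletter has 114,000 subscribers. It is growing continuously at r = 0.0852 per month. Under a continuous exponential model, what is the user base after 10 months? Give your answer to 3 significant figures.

≈ 267,000 subscribers

P(10) = 114000 · e^(0.0852·10) = 114000 · e^(0.852)
= 114000 · 2.34433 ≈ 267253.71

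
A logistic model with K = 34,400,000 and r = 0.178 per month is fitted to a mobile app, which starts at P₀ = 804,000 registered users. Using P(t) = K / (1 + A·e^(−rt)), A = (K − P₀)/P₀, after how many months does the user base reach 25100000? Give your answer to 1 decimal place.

A = (34400000 − 804000)/804000 = 41.78607
25100000 = 34400000/(1 + 41.78607·e^(−0.178t)) → 1 + 41.78607·e^(−0.178t) = 1.37052
e^(−0.178t) = 0.008867 → t = ln(112.77746)/0.178 = 4.72542/0.178

t ≈ 26.5 months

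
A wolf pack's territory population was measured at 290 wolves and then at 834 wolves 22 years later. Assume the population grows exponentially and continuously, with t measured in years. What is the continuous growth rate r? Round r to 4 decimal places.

834 = 290 · e^(r·22)
e^(22r) = 834/290 = 2.87586
r = ln(2.87586) / 22 = 1.05635 / 22

r ≈ 0.0480 per year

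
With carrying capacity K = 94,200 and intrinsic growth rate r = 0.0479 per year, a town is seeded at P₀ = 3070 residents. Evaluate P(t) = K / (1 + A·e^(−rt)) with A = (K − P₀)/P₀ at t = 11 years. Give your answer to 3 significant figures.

A = (94200 − 3070)/3070 = 29.68404
P(11) = 94200 / (1 + 29.68404·e^(−0.0479·11)) = 94200 / (1 + 29.68404·0.590432)
= 94200 / 18.52642 ≈ 5084.63

≈ 5,080 residents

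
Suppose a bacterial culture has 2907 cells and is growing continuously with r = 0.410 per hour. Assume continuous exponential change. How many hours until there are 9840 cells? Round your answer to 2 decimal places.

t ≈ 2.97 hours

9840 = 2907 · e^(0.41·t)
t = ln(9840/2907) / 0.41 = ln(3.38493) / 0.41 = 1.21933 / 0.41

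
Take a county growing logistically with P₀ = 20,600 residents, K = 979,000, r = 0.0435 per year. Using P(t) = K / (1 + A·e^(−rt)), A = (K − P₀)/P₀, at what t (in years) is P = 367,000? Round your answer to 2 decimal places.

A = (979000 − 20600)/20600 = 46.52427
367000 = 979000/(1 + 46.52427·e^(−0.0435t)) → 1 + 46.52427·e^(−0.0435t) = 2.66757
e^(−0.0435t) = 0.035843 → t = ln(27.89936)/0.0435 = 3.3286/0.0435

t ≈ 76.52 years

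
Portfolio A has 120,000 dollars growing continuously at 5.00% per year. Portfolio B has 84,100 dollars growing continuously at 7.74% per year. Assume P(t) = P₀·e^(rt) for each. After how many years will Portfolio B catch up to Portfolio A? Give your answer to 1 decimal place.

t ≈ 13.0 years

120000·e^(0.05t) = 84100·e^(0.0774t)
120000/84100 = e^((0.0774 − 0.05)t) → ln(1.42687) = 0.0274·t
t = 0.35549 / 0.0274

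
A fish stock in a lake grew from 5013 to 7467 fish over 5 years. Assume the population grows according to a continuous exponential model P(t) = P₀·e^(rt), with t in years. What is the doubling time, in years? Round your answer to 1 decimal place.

r = ln(7467/5013) / 5 = ln(1.48953) / 5 ≈ 0.079692 per year
doubling time = ln 2 / |r| = 0.69315 / 0.079692

doubling time ≈ 8.7 years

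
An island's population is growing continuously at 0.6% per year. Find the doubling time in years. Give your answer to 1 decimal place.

doubling time ≈ 115.5 years

doubling time = ln(2) / |r| = 0.69315 / 0.006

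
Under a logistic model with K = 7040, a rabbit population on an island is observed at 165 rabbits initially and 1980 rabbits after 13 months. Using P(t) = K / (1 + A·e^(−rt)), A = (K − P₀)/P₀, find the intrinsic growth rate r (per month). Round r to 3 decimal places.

A = (7040 − 165)/165 = 41.66667
1980 = 7040/(1 + 41.66667·e^(−r·13)) → e^(−13r) = (3.55556 − 1)/41.66667 = 0.061333
r = −ln(0.061333)/13 = 2.79143/13

r ≈ 0.215 per month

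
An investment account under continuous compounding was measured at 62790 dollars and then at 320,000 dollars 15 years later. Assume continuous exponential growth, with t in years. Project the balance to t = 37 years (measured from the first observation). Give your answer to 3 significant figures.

≈ 3,490,000 dollars

r = ln(320000/62790) / 15 ≈ 0.108568 per year
P(37) = 62790 · e^(0.108568·37) = 62790 · 55.53585 ≈ 3487096.01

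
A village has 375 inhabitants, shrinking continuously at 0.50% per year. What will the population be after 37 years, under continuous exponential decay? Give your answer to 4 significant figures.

P(37) = 375 · e^(-0.005·37) = 375 · e^(-0.185)
= 375 · 0.8311 ≈ 311.66

≈ 311.7 inhabitants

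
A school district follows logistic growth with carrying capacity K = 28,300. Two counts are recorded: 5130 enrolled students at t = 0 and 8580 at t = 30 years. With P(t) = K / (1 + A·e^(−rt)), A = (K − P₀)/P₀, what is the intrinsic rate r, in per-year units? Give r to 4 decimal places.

r ≈ 0.0225 per year

A = (28300 − 5130)/5130 = 4.51657
8580 = 28300/(1 + 4.51657·e^(−r·30)) → e^(−30r) = (3.29837 − 1)/4.51657 = 0.508875
r = −ln(0.508875)/30 = 0.67555/30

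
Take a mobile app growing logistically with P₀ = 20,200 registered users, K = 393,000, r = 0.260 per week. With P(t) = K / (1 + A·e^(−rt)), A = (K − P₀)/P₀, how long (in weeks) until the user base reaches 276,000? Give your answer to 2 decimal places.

A = (393000 − 20200)/20200 = 18.45545
276000 = 393000/(1 + 18.45545·e^(−0.26t)) → 1 + 18.45545·e^(−0.26t) = 1.42391
e^(−0.26t) = 0.02297 → t = ln(43.53592)/0.26 = 3.77359/0.26

t ≈ 14.51 weeks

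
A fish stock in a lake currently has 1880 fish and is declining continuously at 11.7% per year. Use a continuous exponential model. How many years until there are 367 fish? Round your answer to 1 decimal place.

t ≈ 14.0 years

367 = 1880 · e^(-0.117·t)
t = ln(367/1880) / -0.117 = ln(0.19521) / -0.117 = -1.63367 / -0.117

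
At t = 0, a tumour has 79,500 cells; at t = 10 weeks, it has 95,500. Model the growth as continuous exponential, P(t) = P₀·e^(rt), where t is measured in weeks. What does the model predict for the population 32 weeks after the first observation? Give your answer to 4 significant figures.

r = ln(95500/79500) / 10 ≈ 0.018337 per week
P(32) = 79500 · e^(0.018337·32) = 79500 · 1.79819 ≈ 142956.24

≈ 143,000 cells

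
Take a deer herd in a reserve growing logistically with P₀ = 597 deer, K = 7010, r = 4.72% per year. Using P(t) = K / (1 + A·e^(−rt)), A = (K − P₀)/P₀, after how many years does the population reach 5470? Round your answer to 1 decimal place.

A = (7010 − 597)/597 = 10.74204
5470 = 7010/(1 + 10.74204·e^(−0.0472t)) → 1 + 10.74204·e^(−0.0472t) = 1.28154
e^(−0.0472t) = 0.026209 → t = ln(38.15518)/0.0472 = 3.64166/0.0472

t ≈ 77.2 years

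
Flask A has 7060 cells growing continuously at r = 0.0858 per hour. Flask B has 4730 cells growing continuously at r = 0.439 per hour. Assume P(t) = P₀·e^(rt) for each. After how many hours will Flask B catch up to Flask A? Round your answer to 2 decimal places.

7060·e^(0.0858t) = 4730·e^(0.439t)
7060/4730 = e^((0.439 − 0.0858)t) → ln(1.4926) = 0.3532·t
t = 0.40052 / 0.3532

t ≈ 1.13 hours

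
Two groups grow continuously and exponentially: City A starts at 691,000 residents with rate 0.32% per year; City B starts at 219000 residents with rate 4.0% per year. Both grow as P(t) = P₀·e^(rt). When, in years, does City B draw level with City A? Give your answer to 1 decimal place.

t ≈ 31.2 years

691000·e^(0.0032t) = 219000·e^(0.04t)
691000/219000 = e^((0.04 − 0.0032)t) → ln(3.15525) = 0.0368·t
t = 1.14907 / 0.0368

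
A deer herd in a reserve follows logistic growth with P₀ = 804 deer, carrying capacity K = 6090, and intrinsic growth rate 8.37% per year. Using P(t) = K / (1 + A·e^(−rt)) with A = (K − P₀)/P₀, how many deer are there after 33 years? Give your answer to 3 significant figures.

A = (6090 − 804)/804 = 6.57463
P(33) = 6090 / (1 + 6.57463·e^(−0.0837·33)) = 6090 / (1 + 6.57463·0.063159)
= 6090 / 1.41525 ≈ 4303.14

≈ 4,300 deer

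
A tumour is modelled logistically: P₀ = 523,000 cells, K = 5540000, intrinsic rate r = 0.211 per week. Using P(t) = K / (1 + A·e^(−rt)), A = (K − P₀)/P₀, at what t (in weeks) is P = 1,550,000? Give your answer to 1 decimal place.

t ≈ 6.2 weeks

A = (5540000 − 523000)/523000 = 9.59273
1550000 = 5540000/(1 + 9.59273·e^(−0.211t)) → 1 + 9.59273·e^(−0.211t) = 3.57419
e^(−0.211t) = 0.268348 → t = ln(3.7265)/0.211 = 1.31547/0.211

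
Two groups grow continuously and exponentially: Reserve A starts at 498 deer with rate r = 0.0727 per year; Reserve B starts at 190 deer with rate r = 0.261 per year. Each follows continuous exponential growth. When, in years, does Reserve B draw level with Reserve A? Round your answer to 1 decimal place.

t ≈ 5.1 years

498·e^(0.0727t) = 190·e^(0.261t)
498/190 = e^((0.261 − 0.0727)t) → ln(2.62105) = 0.1883·t
t = 0.96358 / 0.1883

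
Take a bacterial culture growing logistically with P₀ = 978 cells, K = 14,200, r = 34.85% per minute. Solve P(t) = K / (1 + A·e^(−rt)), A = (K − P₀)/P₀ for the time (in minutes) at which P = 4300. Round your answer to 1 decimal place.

A = (14200 − 978)/978 = 13.51943
4300 = 14200/(1 + 13.51943·e^(−0.3485t)) → 1 + 13.51943·e^(−0.3485t) = 3.30233
e^(−0.3485t) = 0.170298 → t = ln(5.87207)/0.3485 = 1.77021/0.3485

t ≈ 5.1 minutes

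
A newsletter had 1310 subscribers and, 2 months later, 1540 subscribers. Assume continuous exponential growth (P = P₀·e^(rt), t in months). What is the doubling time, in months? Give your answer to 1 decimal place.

doubling time ≈ 8.6 months

r = ln(1540/1310) / 2 = ln(1.17557) / 2 ≈ 0.080878 per month
doubling time = ln 2 / |r| = 0.69315 / 0.080878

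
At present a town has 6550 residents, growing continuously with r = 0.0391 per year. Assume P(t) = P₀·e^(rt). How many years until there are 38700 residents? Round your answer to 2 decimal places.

38700 = 6550 · e^(0.0391·t)
t = ln(38700/6550) / 0.0391 = ln(5.9084) / 0.0391 = 1.77637 / 0.0391

t ≈ 45.43 years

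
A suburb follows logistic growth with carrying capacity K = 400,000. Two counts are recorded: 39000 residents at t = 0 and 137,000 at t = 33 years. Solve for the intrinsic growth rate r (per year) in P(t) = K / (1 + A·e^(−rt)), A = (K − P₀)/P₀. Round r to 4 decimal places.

r ≈ 0.0477 per year

A = (400000 − 39000)/39000 = 9.25641
137000 = 400000/(1 + 9.25641·e^(−r·33)) → e^(−33r) = (2.91971 − 1)/9.25641 = 0.207392
r = −ln(0.207392)/33 = 1.57314/33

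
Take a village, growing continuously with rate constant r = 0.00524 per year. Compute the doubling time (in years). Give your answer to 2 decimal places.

doubling time ≈ 132.28 years

doubling time = ln(2) / |r| = 0.69315 / 0.00524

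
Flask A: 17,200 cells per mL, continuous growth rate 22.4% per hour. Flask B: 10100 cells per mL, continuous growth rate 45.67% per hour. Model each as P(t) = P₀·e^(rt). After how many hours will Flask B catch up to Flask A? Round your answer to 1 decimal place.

t ≈ 2.3 hours

17200·e^(0.224t) = 10100·e^(0.4567t)
17200/10100 = e^((0.4567 − 0.224)t) → ln(1.70297) = 0.2327·t
t = 0.53237 / 0.2327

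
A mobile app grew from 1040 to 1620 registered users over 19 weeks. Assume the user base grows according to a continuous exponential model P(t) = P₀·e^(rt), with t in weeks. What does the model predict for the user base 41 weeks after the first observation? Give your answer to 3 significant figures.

r = ln(1620/1040) / 19 ≈ 0.023327 per week
P(41) = 1040 · e^(0.023327·41) = 1040 · 2.60229 ≈ 2706.38

≈ 2,710 registered users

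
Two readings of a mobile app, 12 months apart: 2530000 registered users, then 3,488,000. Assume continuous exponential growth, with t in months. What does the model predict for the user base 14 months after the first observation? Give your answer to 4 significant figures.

≈ 3,680,000 registered users

r = ln(3488000/2530000) / 12 ≈ 0.026759 per month
P(14) = 2530000 · e^(0.026759·14) = 2530000 · 1.45445 ≈ 3679756.96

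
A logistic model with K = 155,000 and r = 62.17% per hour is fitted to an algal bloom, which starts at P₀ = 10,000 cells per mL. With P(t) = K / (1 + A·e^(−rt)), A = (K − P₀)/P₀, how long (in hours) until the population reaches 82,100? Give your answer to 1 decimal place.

t ≈ 4.5 hours

A = (155000 − 10000)/10000 = 14.5
82100 = 155000/(1 + 14.5·e^(−0.6217t)) → 1 + 14.5·e^(−0.6217t) = 1.88794
e^(−0.6217t) = 0.061237 → t = ln(16.3299)/0.6217 = 2.793/0.6217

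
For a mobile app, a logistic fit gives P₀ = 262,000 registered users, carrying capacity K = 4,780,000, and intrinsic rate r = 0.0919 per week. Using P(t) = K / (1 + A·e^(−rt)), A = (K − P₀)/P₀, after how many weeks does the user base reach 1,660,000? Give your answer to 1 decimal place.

t ≈ 24.1 weeks

A = (4780000 − 262000)/262000 = 17.24427
1660000 = 4780000/(1 + 17.24427·e^(−0.0919t)) → 1 + 17.24427·e^(−0.0919t) = 2.87952
e^(−0.0919t) = 0.108994 → t = ln(9.17484)/0.0919 = 2.21646/0.0919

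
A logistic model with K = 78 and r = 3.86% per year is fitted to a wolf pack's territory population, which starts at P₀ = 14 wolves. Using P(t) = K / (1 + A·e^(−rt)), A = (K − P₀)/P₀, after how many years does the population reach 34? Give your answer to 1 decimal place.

t ≈ 32.7 years

A = (78 − 14)/14 = 4.57143
34 = 78/(1 + 4.57143·e^(−0.0386t)) → 1 + 4.57143·e^(−0.0386t) = 2.29412
e^(−0.0386t) = 0.283088 → t = ln(3.53247)/0.0386 = 1.262/0.0386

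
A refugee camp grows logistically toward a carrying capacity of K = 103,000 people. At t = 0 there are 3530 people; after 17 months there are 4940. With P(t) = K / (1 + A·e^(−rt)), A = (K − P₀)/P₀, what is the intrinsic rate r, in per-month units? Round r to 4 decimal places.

A = (103000 − 3530)/3530 = 28.17847
4940 = 103000/(1 + 28.17847·e^(−r·17)) → e^(−17r) = (20.8502 − 1)/28.17847 = 0.704446
r = −ln(0.704446)/17 = 0.35034/17

r ≈ 0.0206 per month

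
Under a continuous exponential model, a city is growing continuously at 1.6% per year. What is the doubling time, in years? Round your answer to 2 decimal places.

doubling time = ln(2) / |r| = 0.69315 / 0.016

doubling time ≈ 43.32 years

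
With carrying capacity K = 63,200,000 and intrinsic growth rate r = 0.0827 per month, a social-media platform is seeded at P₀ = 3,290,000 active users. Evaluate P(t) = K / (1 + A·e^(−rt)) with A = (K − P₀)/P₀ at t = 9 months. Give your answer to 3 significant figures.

≈ 6,550,000 active users

A = (63200000 − 3290000)/3290000 = 18.20973
P(9) = 63200000 / (1 + 18.20973·e^(−0.0827·9)) = 63200000 / (1 + 18.20973·0.475067)
= 63200000 / 9.65084 ≈ 6548656.02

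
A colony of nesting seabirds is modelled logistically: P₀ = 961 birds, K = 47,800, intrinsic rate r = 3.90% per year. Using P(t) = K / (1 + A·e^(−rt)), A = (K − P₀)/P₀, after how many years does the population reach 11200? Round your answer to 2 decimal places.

t ≈ 69.29 years

A = (47800 − 961)/961 = 48.73985
11200 = 47800/(1 + 48.73985·e^(−0.039t)) → 1 + 48.73985·e^(−0.039t) = 4.26786
e^(−0.039t) = 0.067047 → t = ln(14.91493)/0.039 = 2.70236/0.039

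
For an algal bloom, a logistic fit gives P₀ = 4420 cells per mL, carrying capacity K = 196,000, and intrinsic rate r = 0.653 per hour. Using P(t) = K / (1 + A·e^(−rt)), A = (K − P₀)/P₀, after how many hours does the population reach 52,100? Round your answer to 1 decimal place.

t ≈ 4.2 hours

A = (196000 − 4420)/4420 = 43.34389
52100 = 196000/(1 + 43.34389·e^(−0.653t)) → 1 + 43.34389·e^(−0.653t) = 3.762
e^(−0.653t) = 0.063723 → t = ln(15.69296)/0.653 = 2.75321/0.653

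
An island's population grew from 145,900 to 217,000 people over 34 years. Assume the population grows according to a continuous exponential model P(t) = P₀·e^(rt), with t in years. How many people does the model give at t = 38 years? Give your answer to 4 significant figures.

≈ 227,400 people

r = ln(217000/145900) / 34 ≈ 0.011676 per year
P(38) = 145900 · e^(0.011676·38) = 145900 · 1.55843 ≈ 227374.95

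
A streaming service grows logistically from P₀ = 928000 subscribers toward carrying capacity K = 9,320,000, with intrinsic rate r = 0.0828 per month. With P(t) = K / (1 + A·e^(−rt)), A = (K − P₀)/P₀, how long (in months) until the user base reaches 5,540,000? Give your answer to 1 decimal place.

t ≈ 31.2 months

A = (9320000 − 928000)/928000 = 9.0431
5540000 = 9320000/(1 + 9.0431·e^(−0.0828t)) → 1 + 9.0431·e^(−0.0828t) = 1.68231
e^(−0.0828t) = 0.075451 → t = ln(13.25365)/0.0828 = 2.58427/0.0828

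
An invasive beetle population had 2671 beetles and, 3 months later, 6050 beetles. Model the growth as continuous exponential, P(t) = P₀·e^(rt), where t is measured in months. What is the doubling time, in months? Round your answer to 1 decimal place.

doubling time ≈ 2.5 months

r = ln(6050/2671) / 3 = ln(2.26507) / 3 ≈ 0.272535 per month
doubling time = ln 2 / |r| = 0.69315 / 0.272535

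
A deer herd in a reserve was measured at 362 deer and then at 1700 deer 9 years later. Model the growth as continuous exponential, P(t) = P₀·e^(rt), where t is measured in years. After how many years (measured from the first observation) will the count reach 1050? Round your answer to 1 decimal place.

r = ln(1700/362) / 9 ≈ 0.17186 per year
t = ln(1050/362) / r = 1.0649 / 0.17186 ≈ 6.196

t ≈ 6.2 years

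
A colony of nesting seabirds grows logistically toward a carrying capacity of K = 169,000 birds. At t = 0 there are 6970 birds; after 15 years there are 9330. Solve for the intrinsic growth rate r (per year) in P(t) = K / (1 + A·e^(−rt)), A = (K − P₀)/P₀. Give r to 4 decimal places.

r ≈ 0.0204 per year

A = (169000 − 6970)/6970 = 23.24677
9330 = 169000/(1 + 23.24677·e^(−r·15)) → e^(−15r) = (18.11361 − 1)/23.24677 = 0.736172
r = −ln(0.736172)/15 = 0.30629/15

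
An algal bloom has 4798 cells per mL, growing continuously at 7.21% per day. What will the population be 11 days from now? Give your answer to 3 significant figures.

≈ 10,600 cells per mL

P(11) = 4798 · e^(0.0721·11) = 4798 · e^(0.7931)
= 4798 · 2.21024 ≈ 10604.72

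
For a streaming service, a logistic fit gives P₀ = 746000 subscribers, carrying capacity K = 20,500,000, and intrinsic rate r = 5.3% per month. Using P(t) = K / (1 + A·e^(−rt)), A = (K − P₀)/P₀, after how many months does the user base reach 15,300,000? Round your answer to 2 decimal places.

A = (20500000 − 746000)/746000 = 26.47989
15300000 = 20500000/(1 + 26.47989·e^(−0.053t)) → 1 + 26.47989·e^(−0.053t) = 1.33987
e^(−0.053t) = 0.012835 → t = ln(77.91199)/0.053 = 4.35558/0.053

t ≈ 82.18 months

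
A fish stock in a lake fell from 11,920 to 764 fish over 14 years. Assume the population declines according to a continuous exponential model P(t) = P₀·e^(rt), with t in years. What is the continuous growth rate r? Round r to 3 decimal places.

764 = 11920 · e^(r·14)
e^(14r) = 764/11920 = 0.06409
r = ln(0.06409) / 14 = -2.74741 / 14

r ≈ -0.196 per year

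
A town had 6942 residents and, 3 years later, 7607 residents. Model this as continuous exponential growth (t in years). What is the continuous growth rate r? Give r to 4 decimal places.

r ≈ 0.0305 per year

7607 = 6942 · e^(r·3)
e^(3r) = 7607/6942 = 1.09579
r = ln(1.09579) / 3 = 0.09148 / 3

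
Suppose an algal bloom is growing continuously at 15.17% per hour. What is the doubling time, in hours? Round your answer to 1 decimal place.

doubling time ≈ 4.6 hours

doubling time = ln(2) / |r| = 0.69315 / 0.1517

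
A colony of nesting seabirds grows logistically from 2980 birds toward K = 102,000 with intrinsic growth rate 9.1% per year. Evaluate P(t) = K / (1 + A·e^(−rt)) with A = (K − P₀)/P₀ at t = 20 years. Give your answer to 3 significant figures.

≈ 16,000 birds

A = (102000 − 2980)/2980 = 33.22819
P(20) = 102000 / (1 + 33.22819·e^(−0.091·20)) = 102000 / (1 + 33.22819·0.162026)
= 102000 / 6.38382 ≈ 15977.89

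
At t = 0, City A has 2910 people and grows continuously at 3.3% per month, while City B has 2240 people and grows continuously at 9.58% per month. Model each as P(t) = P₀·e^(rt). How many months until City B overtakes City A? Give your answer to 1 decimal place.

2910·e^(0.033t) = 2240·e^(0.0958t)
2910/2240 = e^((0.0958 − 0.033)t) → ln(1.29911) = 0.0628·t
t = 0.26168 / 0.0628

t ≈ 4.2 months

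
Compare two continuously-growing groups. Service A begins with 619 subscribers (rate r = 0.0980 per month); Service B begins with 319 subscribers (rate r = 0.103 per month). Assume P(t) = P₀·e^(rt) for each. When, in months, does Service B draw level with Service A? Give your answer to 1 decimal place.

t ≈ 132.6 months

619·e^(0.098t) = 319·e^(0.103t)
619/319 = e^((0.103 − 0.098)t) → ln(1.94044) = 0.005·t
t = 0.66291 / 0.005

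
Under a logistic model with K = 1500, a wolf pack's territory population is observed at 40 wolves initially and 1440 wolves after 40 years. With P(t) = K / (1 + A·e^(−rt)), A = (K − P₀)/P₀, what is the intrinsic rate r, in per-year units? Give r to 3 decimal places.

r ≈ 0.169 per year

A = (1500 − 40)/40 = 36.5
1440 = 1500/(1 + 36.5·e^(−r·40)) → e^(−40r) = (1.04167 − 1)/36.5 = 0.001142
r = −ln(0.001142)/40 = 6.77537/40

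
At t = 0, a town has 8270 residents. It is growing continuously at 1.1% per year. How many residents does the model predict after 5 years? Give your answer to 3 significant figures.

P(5) = 8270 · e^(0.011·5) = 8270 · e^(0.055)
= 8270 · 1.05654 ≈ 8737.59

≈ 8,740 residents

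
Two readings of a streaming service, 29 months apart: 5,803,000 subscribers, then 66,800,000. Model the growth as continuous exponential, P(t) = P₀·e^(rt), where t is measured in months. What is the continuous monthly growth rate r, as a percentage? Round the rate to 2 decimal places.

66800000 = 5803000 · e^(r·29)
e^(29r) = 66800000/5803000 = 11.51129
r = ln(11.51129) / 29 = 2.44333 / 29

r ≈ 8.43% per month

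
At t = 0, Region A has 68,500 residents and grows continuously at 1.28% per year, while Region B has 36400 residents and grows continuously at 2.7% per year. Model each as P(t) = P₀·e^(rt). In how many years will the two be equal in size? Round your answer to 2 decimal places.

68500·e^(0.0128t) = 36400·e^(0.027t)
68500/36400 = e^((0.027 − 0.0128)t) → ln(1.88187) = 0.0142·t
t = 0.63226 / 0.0142

t ≈ 44.53 years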